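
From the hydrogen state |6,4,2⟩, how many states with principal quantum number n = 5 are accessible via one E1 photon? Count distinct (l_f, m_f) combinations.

3

E1 requires Δl = ±1, so l_f ∈ {3, 5}; with 0 ≤ l_f ≤ n_f−1 = 4, the allowed l_f values are {3}.
For l_f = 3: m_f ∈ {m_i−1, m_i, m_i+1} ∩ [−3, 3] = {1, 2, 3} → 3 states.
Total: 3.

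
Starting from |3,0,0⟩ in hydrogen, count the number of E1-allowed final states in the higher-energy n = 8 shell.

E1 requires Δl = ±1, so l_f ∈ {-1, 1}; with 0 ≤ l_f ≤ n_f−1 = 7, the allowed l_f values are {1}.
For l_f = 1: m_f ∈ {m_i−1, m_i, m_i+1} ∩ [−1, 1] = {-1, 0, 1} → 3 states.
Total: 3.

3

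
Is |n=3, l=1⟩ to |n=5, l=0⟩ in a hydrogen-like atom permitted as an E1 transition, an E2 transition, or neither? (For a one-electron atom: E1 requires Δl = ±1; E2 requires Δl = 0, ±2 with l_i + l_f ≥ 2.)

E1

Δl = 0 − 1 = -1; l_i + l_f = 1.
E1 (Δl = ±1): satisfied.
E2 (Δl = 0,±2, l_i+l_f ≥ 2): not satisfied.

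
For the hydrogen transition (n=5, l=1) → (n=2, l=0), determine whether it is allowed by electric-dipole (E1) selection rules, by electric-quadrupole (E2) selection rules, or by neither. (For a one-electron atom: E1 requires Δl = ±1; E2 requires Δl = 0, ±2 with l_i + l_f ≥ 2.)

Δl = 0 − 1 = -1; l_i + l_f = 1.
E1 (Δl = ±1): satisfied.
E2 (Δl = 0,±2, l_i+l_f ≥ 2): not satisfied.

E1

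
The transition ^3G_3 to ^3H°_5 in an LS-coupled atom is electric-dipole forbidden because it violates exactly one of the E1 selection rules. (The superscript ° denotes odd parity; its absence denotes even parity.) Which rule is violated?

ΔL = 0, ±1 (not L=0↔0): L: 4 → 5, ΔL = +1 — ✓.
ΔS = 0: S: 1 → 1 — ✓.
Parity must change: even → odd — ✓.
ΔJ = 0, ±1 (not J=0↔0): J: 3 → 5, ΔJ = +2 — ✗.

the ΔJ = 0, ±1 rule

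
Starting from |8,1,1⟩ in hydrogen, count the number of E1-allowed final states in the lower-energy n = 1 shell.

E1 requires Δl = ±1, so l_f ∈ {0, 2}; with 0 ≤ l_f ≤ n_f−1 = 0, the allowed l_f values are {0}.
For l_f = 0: m_f ∈ {m_i−1, m_i, m_i+1} ∩ [−0, 0] = {0} → 1 state.
Total: 1.

1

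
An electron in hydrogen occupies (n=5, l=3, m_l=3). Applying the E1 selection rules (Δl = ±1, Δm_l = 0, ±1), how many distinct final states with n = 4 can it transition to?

1

E1 requires Δl = ±1, so l_f ∈ {2, 4}; with 0 ≤ l_f ≤ n_f−1 = 3, the allowed l_f values are {2}.
For l_f = 2: m_f ∈ {m_i−1, m_i, m_i+1} ∩ [−2, 2] = {2} → 1 state.
Total: 1.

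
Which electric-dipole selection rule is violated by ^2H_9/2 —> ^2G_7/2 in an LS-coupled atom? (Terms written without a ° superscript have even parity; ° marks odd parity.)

Reading off the term symbols: S 1/2→1/2, L 5→4, J 9/2→7/2, parity even→even.
ΔL = 0, ±1 (not L=0↔0): L: 5 → 4, ΔL = -1 — passes.
ΔJ = 0, ±1 (not J=0↔0): J: 9/2 → 7/2, ΔJ = -1 — passes.
Parity must change: even → even — fails.
ΔS = 0: S: 1/2 → 1/2 — passes.

parity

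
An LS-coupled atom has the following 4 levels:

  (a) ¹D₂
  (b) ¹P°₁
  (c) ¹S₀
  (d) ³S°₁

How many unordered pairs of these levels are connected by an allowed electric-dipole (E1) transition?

2

(a)–(b): allowed.
(a)–(c): forbidden (parity, ΔL, ΔJ).
(a)–(d): forbidden (ΔS, ΔL).
(b)–(c): allowed.
(b)–(d): forbidden (parity, ΔS).
(c)–(d): forbidden (ΔS, ΔL).
Allowed pairs: 2 of 6.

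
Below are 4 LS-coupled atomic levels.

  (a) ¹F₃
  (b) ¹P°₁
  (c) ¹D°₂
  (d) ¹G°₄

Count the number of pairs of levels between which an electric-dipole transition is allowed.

(a)–(b): forbidden (ΔL, ΔJ).
(a)–(c): allowed.
(a)–(d): allowed.
(b)–(c): forbidden (parity).
(b)–(d): forbidden (parity, ΔL, ΔJ).
(c)–(d): forbidden (parity, ΔL, ΔJ).
Allowed pairs: 2 of 6.

2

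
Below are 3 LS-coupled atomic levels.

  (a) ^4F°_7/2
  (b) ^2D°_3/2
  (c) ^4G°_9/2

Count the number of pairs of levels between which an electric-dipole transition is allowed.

0

(a)–(b): forbidden (parity, ΔS, ΔJ).
(a)–(c): forbidden (parity).
(b)–(c): forbidden (parity, ΔS, ΔL, ΔJ).
Allowed pairs: 0 of 3.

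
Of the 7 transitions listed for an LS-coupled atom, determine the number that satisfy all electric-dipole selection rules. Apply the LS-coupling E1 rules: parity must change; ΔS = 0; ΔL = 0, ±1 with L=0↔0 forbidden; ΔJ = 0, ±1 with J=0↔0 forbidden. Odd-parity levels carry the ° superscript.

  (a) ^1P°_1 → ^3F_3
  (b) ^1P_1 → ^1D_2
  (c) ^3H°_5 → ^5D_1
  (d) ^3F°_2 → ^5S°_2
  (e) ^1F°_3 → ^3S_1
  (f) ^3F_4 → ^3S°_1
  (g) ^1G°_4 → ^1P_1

(a) forbidden (ΔS, ΔL, ΔJ fail)
(b) forbidden (parity fails)
(c) forbidden (ΔS, ΔL, ΔJ fail)
(d) forbidden (parity, ΔS, ΔL fail)
(e) forbidden (ΔS, ΔL, ΔJ fail)
(f) forbidden (ΔL, ΔJ fail)
(g) forbidden (ΔL, ΔJ fail)
Total allowed: 0 of 7.

0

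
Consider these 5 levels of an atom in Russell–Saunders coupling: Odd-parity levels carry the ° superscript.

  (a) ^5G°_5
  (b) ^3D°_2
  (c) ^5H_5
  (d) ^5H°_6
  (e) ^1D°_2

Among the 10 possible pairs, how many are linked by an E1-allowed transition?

(a)–(b): forbidden (parity, ΔS, ΔL, ΔJ).
(a)–(c): allowed.
(a)–(d): forbidden (parity).
(a)–(e): forbidden (parity, ΔS, ΔL, ΔJ).
(b)–(c): forbidden (ΔS, ΔL, ΔJ).
(b)–(d): forbidden (parity, ΔS, ΔL, ΔJ).
(b)–(e): forbidden (parity, ΔS).
(c)–(d): allowed.
(c)–(e): forbidden (ΔS, ΔL, ΔJ).
(d)–(e): forbidden (parity, ΔS, ΔL, ΔJ).
Allowed pairs: 2 of 10.

2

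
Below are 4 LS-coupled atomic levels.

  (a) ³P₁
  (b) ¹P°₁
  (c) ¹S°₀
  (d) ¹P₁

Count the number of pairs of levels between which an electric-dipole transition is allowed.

2

(a)–(b): forbidden (ΔS).
(a)–(c): forbidden (ΔS).
(a)–(d): forbidden (parity, ΔS).
(b)–(c): forbidden (parity).
(b)–(d): allowed.
(c)–(d): allowed.
Allowed pairs: 2 of 6.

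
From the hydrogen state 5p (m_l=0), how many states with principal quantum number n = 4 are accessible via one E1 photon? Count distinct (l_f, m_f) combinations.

4

E1 requires Δl = ±1, so l_f ∈ {0, 2}; with 0 ≤ l_f ≤ n_f−1 = 3, the allowed l_f values are {0, 2}.
For l_f = 0: m_f ∈ {m_i−1, m_i, m_i+1} ∩ [−0, 0] = {0} → 1 state.
For l_f = 2: m_f ∈ {m_i−1, m_i, m_i+1} ∩ [−2, 2] = {-1, 0, 1} → 3 states.
Total: 4.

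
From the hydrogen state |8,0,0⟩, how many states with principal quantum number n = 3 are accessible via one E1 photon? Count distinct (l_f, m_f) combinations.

E1 requires Δl = ±1, so l_f ∈ {-1, 1}; with 0 ≤ l_f ≤ n_f−1 = 2, the allowed l_f values are {1}.
For l_f = 1: m_f ∈ {m_i−1, m_i, m_i+1} ∩ [−1, 1] = {-1, 0, 1} → 3 states.
Total: 3.

3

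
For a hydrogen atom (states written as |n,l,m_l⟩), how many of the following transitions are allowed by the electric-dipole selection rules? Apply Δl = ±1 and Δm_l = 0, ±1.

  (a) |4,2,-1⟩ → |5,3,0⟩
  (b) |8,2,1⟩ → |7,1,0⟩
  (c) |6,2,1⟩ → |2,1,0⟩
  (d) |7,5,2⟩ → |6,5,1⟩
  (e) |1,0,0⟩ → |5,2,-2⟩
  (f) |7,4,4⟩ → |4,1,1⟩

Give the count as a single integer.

(a) allowed
(b) allowed
(c) allowed
(d) forbidden — Δl = +0 (E1 requires Δl = ±1)
(e) forbidden — Δl = +2 (E1 requires Δl = ±1); Δm_l = -2 (E1 requires Δm_l = 0, ±1)
(f) forbidden — Δl = -3 (E1 requires Δl = ±1); Δm_l = -3 (E1 requires Δm_l = 0, ±1)
Total allowed: 3 of 6.

3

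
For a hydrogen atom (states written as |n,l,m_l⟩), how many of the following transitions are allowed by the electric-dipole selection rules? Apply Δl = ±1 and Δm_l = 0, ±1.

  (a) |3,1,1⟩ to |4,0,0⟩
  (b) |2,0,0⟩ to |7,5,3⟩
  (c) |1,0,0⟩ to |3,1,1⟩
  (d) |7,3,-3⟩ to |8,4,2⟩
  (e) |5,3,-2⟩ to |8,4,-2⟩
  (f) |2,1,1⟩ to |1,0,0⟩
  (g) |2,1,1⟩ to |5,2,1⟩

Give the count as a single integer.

5

(a) allowed
(b) forbidden — Δl = +5 (E1 requires Δl = ±1); Δm_l = +3 (E1 requires Δm_l = 0, ±1)
(c) allowed
(d) forbidden — Δm_l = +5 (E1 requires Δm_l = 0, ±1)
(e) allowed
(f) allowed
(g) allowed
Total allowed: 5 of 7.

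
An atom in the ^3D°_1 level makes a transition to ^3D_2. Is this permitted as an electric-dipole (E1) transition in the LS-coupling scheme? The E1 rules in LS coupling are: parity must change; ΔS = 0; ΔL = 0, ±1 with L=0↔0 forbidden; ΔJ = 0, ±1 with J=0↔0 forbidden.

Reading off the term symbols: S 1→1, L 2→2, J 1→2, parity odd→even.
ΔJ = 0, ±1 (not J=0↔0): J: 1 → 2, ΔJ = +1 — passes.
Parity must change: odd → even — passes.
ΔL = 0, ±1 (not L=0↔0): L: 2 → 2, ΔL = +0 — passes.
ΔS = 0: S: 1 → 1 — passes.
All four E1 rules are satisfied.

allowed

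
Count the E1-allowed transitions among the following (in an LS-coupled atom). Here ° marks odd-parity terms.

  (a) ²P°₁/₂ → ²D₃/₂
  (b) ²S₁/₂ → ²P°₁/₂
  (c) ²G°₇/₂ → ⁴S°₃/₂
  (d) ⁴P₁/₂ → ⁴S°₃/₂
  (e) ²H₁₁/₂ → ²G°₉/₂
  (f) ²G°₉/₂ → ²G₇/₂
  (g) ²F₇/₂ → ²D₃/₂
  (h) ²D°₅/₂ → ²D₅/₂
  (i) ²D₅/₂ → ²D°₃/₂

7

(a) allowed
(b) allowed
(c) forbidden (parity, ΔS, ΔL, ΔJ fail)
(d) allowed
(e) allowed
(f) allowed
(g) forbidden (parity, ΔJ fail)
(h) allowed
(i) allowed
Total allowed: 7 of 9.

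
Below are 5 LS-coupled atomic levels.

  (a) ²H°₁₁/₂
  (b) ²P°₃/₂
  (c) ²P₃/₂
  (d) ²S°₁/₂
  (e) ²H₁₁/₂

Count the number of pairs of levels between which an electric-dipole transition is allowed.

(a)–(b): forbidden (parity, ΔL, ΔJ).
(a)–(c): forbidden (ΔL, ΔJ).
(a)–(d): forbidden (parity, ΔL, ΔJ).
(a)–(e): allowed.
(b)–(c): allowed.
(b)–(d): forbidden (parity).
(b)–(e): forbidden (ΔL, ΔJ).
(c)–(d): allowed.
(c)–(e): forbidden (parity, ΔL, ΔJ).
(d)–(e): forbidden (ΔL, ΔJ).
Allowed pairs: 3 of 10.

3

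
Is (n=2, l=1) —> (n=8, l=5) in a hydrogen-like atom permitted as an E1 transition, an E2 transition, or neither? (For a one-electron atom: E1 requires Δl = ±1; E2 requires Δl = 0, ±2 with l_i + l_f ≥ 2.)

neither

Δl = 5 − 1 = +4; l_i + l_f = 6.
E1 (Δl = ±1): not satisfied.
E2 (Δl = 0,±2, l_i+l_f ≥ 2): not satisfied.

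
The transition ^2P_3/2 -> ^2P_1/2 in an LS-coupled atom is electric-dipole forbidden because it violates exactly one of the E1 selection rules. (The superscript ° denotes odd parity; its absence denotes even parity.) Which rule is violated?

Parity must change: even → even — fails.
ΔS = 0: S: 1/2 → 1/2 — passes.
ΔL = 0, ±1 (not L=0↔0): L: 1 → 1, ΔL = +0 — passes.
ΔJ = 0, ±1 (not J=0↔0): J: 3/2 → 1/2, ΔJ = -1 — passes.

parity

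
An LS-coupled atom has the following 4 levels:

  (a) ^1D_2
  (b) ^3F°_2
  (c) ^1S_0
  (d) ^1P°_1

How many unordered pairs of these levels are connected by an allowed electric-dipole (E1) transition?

(a)–(b): forbidden (ΔS).
(a)–(c): forbidden (parity, ΔL, ΔJ).
(a)–(d): allowed.
(b)–(c): forbidden (ΔS, ΔL, ΔJ).
(b)–(d): forbidden (parity, ΔS, ΔL).
(c)–(d): allowed.
Allowed pairs: 2 of 6.

2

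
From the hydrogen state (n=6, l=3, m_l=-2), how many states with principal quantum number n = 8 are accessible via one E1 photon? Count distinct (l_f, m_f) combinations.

5

E1 requires Δl = ±1, so l_f ∈ {2, 4}; with 0 ≤ l_f ≤ n_f−1 = 7, the allowed l_f values are {2, 4}.
For l_f = 2: m_f ∈ {m_i−1, m_i, m_i+1} ∩ [−2, 2] = {-2, -1} → 2 states.
For l_f = 4: m_f ∈ {m_i−1, m_i, m_i+1} ∩ [−4, 4] = {-3, -2, -1} → 3 states.
Total: 5.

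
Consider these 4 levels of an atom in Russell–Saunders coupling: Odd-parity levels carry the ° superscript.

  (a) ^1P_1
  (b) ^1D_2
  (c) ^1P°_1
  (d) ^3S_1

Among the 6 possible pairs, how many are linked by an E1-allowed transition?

2

(a)–(b): forbidden (parity).
(a)–(c): allowed.
(a)–(d): forbidden (parity, ΔS).
(b)–(c): allowed.
(b)–(d): forbidden (parity, ΔS, ΔL).
(c)–(d): forbidden (ΔS).
Allowed pairs: 2 of 6.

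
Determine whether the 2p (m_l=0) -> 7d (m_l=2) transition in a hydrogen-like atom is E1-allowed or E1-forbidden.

l: 1 → 2 (Δl = +1). Δl = ±1 satisfied.
m_l: 0 → 2 (Δm_l = +2). |Δm_l| ≤ 1 violated.
The transition is electric-dipole forbidden.

forbidden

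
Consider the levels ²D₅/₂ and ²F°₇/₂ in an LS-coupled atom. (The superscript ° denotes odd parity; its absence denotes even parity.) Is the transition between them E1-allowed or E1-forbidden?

Reading off the term symbols: S 1/2→1/2, L 2→3, J 5/2→7/2, parity even→odd.
ΔS = 0: S: 1/2 → 1/2 — ✓.
ΔJ = 0, ±1 (not J=0↔0): J: 5/2 → 7/2, ΔJ = +1 — ✓.
ΔL = 0, ±1 (not L=0↔0): L: 2 → 3, ΔL = +1 — ✓.
Parity must change: even → odd — ✓.
All four E1 rules are satisfied.

allowed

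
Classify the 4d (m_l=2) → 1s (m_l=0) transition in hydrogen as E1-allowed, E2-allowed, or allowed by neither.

E2

Δl = 0 − 2 = -2; l_i + l_f = 2.
Δm_l = -2.
E1 (Δl = ±1, |Δm_l| ≤ 1): not satisfied.
E2 (Δl = 0,±2, l_i+l_f ≥ 2, |Δm_l| ≤ 2): satisfied.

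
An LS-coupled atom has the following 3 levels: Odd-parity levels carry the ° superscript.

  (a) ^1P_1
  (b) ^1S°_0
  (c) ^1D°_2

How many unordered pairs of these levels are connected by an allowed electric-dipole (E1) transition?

2

(a)–(b): allowed.
(a)–(c): allowed.
(b)–(c): forbidden (parity, ΔL, ΔJ).
Allowed pairs: 2 of 3.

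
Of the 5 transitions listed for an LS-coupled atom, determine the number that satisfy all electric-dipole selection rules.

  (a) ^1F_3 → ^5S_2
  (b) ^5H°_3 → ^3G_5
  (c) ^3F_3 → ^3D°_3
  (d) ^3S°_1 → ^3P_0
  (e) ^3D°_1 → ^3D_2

3

(a) forbidden (parity, ΔS, ΔL fail)
(b) forbidden (ΔS, ΔJ fail)
(c) allowed
(d) allowed
(e) allowed
Total allowed: 3 of 5.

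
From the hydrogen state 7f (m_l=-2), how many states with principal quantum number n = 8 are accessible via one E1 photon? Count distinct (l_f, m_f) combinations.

5

E1 requires Δl = ±1, so l_f ∈ {2, 4}; with 0 ≤ l_f ≤ n_f−1 = 7, the allowed l_f values are {2, 4}.
For l_f = 2: m_f ∈ {m_i−1, m_i, m_i+1} ∩ [−2, 2] = {-2, -1} → 2 states.
For l_f = 4: m_f ∈ {m_i−1, m_i, m_i+1} ∩ [−4, 4] = {-3, -2, -1} → 3 states.
Total: 5.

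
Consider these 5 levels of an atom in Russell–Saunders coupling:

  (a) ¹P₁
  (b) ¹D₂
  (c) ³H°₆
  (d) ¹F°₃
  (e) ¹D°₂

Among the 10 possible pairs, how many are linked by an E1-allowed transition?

3

(a)–(b): forbidden (parity).
(a)–(c): forbidden (ΔS, ΔL, ΔJ).
(a)–(d): forbidden (ΔL, ΔJ).
(a)–(e): allowed.
(b)–(c): forbidden (ΔS, ΔL, ΔJ).
(b)–(d): allowed.
(b)–(e): allowed.
(c)–(d): forbidden (parity, ΔS, ΔL, ΔJ).
(c)–(e): forbidden (parity, ΔS, ΔL, ΔJ).
(d)–(e): forbidden (parity).
Allowed pairs: 3 of 10.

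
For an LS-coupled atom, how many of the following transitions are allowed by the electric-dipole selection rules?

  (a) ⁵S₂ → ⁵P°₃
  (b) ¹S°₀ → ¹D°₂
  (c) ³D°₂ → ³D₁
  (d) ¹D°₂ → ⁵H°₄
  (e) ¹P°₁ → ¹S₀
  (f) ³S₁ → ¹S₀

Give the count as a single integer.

3

(a) allowed
(b) forbidden (parity, ΔL, ΔJ fail)
(c) allowed
(d) forbidden (parity, ΔS, ΔL, ΔJ fail)
(e) allowed
(f) forbidden (parity, ΔS, ΔL fail)
Total allowed: 3 of 6.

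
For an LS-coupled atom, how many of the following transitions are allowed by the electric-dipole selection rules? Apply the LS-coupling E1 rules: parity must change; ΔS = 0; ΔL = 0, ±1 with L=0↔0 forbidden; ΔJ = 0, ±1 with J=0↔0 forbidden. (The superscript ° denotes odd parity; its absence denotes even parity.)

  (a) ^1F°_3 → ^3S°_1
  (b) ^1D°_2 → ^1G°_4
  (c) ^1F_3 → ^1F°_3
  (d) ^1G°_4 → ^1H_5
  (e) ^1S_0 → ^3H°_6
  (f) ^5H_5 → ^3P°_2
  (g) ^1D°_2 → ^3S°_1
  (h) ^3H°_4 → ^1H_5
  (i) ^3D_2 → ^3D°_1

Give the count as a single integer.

3

(a) forbidden (parity, ΔS, ΔL, ΔJ fail)
(b) forbidden (parity, ΔL, ΔJ fail)
(c) allowed
(d) allowed
(e) forbidden (ΔS, ΔL, ΔJ fail)
(f) forbidden (ΔS, ΔL, ΔJ fail)
(g) forbidden (parity, ΔS, ΔL fail)
(h) forbidden (ΔS fails)
(i) allowed
Total allowed: 3 of 9.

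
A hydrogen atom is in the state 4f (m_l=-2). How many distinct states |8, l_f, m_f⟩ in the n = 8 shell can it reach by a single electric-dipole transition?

5

E1 requires Δl = ±1, so l_f ∈ {2, 4}; with 0 ≤ l_f ≤ n_f−1 = 7, the allowed l_f values are {2, 4}.
For l_f = 2: m_f ∈ {m_i−1, m_i, m_i+1} ∩ [−2, 2] = {-2, -1} → 2 states.
For l_f = 4: m_f ∈ {m_i−1, m_i, m_i+1} ∩ [−4, 4] = {-3, -2, -1} → 3 states.
Total: 5.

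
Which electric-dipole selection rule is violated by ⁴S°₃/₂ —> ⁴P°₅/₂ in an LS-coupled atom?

Initial level: S=3/2, L=0, J=3/2, parity odd. Final level: S=3/2, L=1, J=5/2, parity odd.
ΔS = 0: S: 3/2 → 3/2 — passes.
ΔL = 0, ±1 (not L=0↔0): L: 0 → 1, ΔL = +1 — passes.
Parity must change: odd → odd — fails.
ΔJ = 0, ±1 (not J=0↔0): J: 3/2 → 5/2, ΔJ = +1 — passes.

parity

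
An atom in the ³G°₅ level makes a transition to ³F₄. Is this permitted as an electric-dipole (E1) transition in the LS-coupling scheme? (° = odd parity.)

allowed

Parity must change: odd → even — ✓.
ΔS = 0: S: 1 → 1 — ✓.
ΔL = 0, ±1 (not L=0↔0): L: 4 → 3, ΔL = -1 — ✓.
ΔJ = 0, ±1 (not J=0↔0): J: 5 → 4, ΔJ = -1 — ✓.
All four E1 rules are satisfied.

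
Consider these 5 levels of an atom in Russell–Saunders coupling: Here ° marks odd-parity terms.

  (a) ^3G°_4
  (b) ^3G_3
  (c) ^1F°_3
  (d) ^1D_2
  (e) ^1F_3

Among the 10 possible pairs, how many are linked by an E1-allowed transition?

(a)–(b): allowed.
(a)–(c): forbidden (parity, ΔS).
(a)–(d): forbidden (ΔS, ΔL, ΔJ).
(a)–(e): forbidden (ΔS).
(b)–(c): forbidden (ΔS).
(b)–(d): forbidden (parity, ΔS, ΔL).
(b)–(e): forbidden (parity, ΔS).
(c)–(d): allowed.
(c)–(e): allowed.
(d)–(e): forbidden (parity).
Allowed pairs: 3 of 10.

3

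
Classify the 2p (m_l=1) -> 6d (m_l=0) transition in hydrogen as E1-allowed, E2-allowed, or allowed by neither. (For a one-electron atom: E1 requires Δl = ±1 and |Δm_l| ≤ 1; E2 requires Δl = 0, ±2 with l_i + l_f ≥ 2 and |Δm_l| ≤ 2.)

E1

Δl = 2 − 1 = +1; l_i + l_f = 3.
Δm_l = -1.
E1 (Δl = ±1, |Δm_l| ≤ 1): satisfied.
E2 (Δl = 0,±2, l_i+l_f ≥ 2, |Δm_l| ≤ 2): not satisfied.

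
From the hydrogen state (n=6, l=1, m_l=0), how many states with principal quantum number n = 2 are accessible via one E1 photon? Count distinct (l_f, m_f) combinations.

1

E1 requires Δl = ±1, so l_f ∈ {0, 2}; with 0 ≤ l_f ≤ n_f−1 = 1, the allowed l_f values are {0}.
For l_f = 0: m_f ∈ {m_i−1, m_i, m_i+1} ∩ [−0, 0] = {0} → 1 state.
Total: 1.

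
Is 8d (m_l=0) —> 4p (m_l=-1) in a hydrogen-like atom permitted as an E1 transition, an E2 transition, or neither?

E1

Δl = 1 − 2 = -1; l_i + l_f = 3.
Δm_l = -1.
E1 (Δl = ±1, |Δm_l| ≤ 1): satisfied.
E2 (Δl = 0,±2, l_i+l_f ≥ 2, |Δm_l| ≤ 2): not satisfied.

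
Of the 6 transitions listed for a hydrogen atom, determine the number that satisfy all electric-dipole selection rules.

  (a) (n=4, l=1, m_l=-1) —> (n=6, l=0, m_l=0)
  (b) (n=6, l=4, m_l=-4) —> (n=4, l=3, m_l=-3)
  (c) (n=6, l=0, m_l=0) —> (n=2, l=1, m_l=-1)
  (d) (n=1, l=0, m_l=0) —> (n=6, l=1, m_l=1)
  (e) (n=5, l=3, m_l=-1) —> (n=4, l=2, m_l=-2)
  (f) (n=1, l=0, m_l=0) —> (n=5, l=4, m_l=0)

5

(a) allowed
(b) allowed
(c) allowed
(d) allowed
(e) allowed
(f) forbidden — Δl = +4 (E1 requires Δl = ±1)
Total allowed: 5 of 6.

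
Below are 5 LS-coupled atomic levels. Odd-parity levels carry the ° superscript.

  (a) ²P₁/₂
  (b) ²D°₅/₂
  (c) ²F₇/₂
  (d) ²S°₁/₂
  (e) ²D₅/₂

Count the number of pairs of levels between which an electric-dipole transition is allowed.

3

(a)–(b): forbidden (ΔJ).
(a)–(c): forbidden (parity, ΔL, ΔJ).
(a)–(d): allowed.
(a)–(e): forbidden (parity, ΔJ).
(b)–(c): allowed.
(b)–(d): forbidden (parity, ΔL, ΔJ).
(b)–(e): allowed.
(c)–(d): forbidden (ΔL, ΔJ).
(c)–(e): forbidden (parity).
(d)–(e): forbidden (ΔL, ΔJ).
Allowed pairs: 3 of 10.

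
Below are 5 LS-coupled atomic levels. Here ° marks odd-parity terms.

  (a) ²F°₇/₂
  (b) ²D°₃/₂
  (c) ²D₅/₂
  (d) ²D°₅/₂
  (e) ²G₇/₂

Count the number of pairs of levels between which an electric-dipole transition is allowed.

4

(a)–(b): forbidden (parity, ΔJ).
(a)–(c): allowed.
(a)–(d): forbidden (parity).
(a)–(e): allowed.
(b)–(c): allowed.
(b)–(d): forbidden (parity).
(b)–(e): forbidden (ΔL, ΔJ).
(c)–(d): allowed.
(c)–(e): forbidden (parity, ΔL).
(d)–(e): forbidden (ΔL).
Allowed pairs: 4 of 10.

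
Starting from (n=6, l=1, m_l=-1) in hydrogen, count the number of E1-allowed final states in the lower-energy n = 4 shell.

E1 requires Δl = ±1, so l_f ∈ {0, 2}; with 0 ≤ l_f ≤ n_f−1 = 3, the allowed l_f values are {0, 2}.
For l_f = 0: m_f ∈ {m_i−1, m_i, m_i+1} ∩ [−0, 0] = {0} → 1 state.
For l_f = 2: m_f ∈ {m_i−1, m_i, m_i+1} ∩ [−2, 2] = {-2, -1, 0} → 3 states.
Total: 4.

4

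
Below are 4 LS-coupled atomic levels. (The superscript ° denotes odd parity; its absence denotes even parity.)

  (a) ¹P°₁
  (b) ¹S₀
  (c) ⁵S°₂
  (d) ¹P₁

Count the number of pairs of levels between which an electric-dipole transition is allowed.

(a)–(b): allowed.
(a)–(c): forbidden (parity, ΔS).
(a)–(d): allowed.
(b)–(c): forbidden (ΔS, ΔL, ΔJ).
(b)–(d): forbidden (parity).
(c)–(d): forbidden (ΔS).
Allowed pairs: 2 of 6.

2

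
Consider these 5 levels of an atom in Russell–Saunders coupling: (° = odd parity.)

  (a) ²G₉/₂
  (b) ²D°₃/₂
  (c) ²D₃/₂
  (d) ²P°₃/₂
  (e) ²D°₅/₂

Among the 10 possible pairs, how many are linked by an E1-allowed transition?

(a)–(b): forbidden (ΔL, ΔJ).
(a)–(c): forbidden (parity, ΔL, ΔJ).
(a)–(d): forbidden (ΔL, ΔJ).
(a)–(e): forbidden (ΔL, ΔJ).
(b)–(c): allowed.
(b)–(d): forbidden (parity).
(b)–(e): forbidden (parity).
(c)–(d): allowed.
(c)–(e): allowed.
(d)–(e): forbidden (parity).
Allowed pairs: 3 of 10.

3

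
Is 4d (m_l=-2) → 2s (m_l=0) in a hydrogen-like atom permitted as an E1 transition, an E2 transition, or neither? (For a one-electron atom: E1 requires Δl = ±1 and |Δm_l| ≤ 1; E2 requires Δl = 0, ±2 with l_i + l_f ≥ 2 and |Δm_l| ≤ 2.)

Δl = 0 − 2 = -2; l_i + l_f = 2.
Δm_l = +2.
E1 (Δl = ±1, |Δm_l| ≤ 1): not satisfied.
E2 (Δl = 0,±2, l_i+l_f ≥ 2, |Δm_l| ≤ 2): satisfied.

E2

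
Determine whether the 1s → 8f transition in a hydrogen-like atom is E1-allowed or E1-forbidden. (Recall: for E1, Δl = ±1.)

Δl = 3 − 0 = +3; the E1 rule Δl = ±1 is fails.
The transition is electric-dipole forbidden.

forbidden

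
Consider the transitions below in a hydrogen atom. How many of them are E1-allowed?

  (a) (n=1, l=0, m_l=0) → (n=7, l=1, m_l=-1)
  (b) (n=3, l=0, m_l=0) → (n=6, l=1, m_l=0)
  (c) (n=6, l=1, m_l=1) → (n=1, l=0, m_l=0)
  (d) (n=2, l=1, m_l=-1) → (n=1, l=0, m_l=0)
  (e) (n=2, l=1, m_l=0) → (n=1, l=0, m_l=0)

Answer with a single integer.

5

(a) allowed
(b) allowed
(c) allowed
(d) allowed
(e) allowed
Total allowed: 5 of 5.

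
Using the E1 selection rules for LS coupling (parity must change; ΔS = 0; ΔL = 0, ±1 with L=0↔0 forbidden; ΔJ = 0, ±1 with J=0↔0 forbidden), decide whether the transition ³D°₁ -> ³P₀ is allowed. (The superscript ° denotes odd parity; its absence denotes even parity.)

Reading off the term symbols: S 1→1, L 2→1, J 1→0, parity odd→even.
ΔL = 0, ±1 (not L=0↔0): L: 2 → 1, ΔL = -1 — ✓.
ΔJ = 0, ±1 (not J=0↔0): J: 1 → 0, ΔJ = -1 — ✓.
ΔS = 0: S: 1 → 1 — ✓.
Parity must change: odd → even — ✓.
All four E1 rules are satisfied.

allowed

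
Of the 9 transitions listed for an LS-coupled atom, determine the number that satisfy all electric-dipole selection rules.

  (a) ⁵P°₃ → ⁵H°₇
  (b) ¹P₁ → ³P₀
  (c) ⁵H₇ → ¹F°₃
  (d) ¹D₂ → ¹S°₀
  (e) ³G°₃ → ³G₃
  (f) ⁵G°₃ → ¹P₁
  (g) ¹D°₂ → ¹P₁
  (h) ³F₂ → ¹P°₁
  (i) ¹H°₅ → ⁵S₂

2

(a) forbidden (parity, ΔL, ΔJ fail)
(b) forbidden (parity, ΔS fail)
(c) forbidden (ΔS, ΔL, ΔJ fail)
(d) forbidden (ΔL, ΔJ fail)
(e) allowed
(f) forbidden (ΔS, ΔL, ΔJ fail)
(g) allowed
(h) forbidden (ΔS, ΔL fail)
(i) forbidden (ΔS, ΔL, ΔJ fail)
Total allowed: 2 of 9.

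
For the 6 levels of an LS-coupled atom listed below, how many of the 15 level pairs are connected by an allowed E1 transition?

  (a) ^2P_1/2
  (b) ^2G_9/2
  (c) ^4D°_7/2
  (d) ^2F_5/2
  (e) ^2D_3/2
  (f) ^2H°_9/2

1

(a)–(b): forbidden (parity, ΔL, ΔJ).
(a)–(c): forbidden (ΔS, ΔJ).
(a)–(d): forbidden (parity, ΔL, ΔJ).
(a)–(e): forbidden (parity).
(a)–(f): forbidden (ΔL, ΔJ).
(b)–(c): forbidden (ΔS, ΔL).
(b)–(d): forbidden (parity, ΔJ).
(b)–(e): forbidden (parity, ΔL, ΔJ).
(b)–(f): allowed.
(c)–(d): forbidden (ΔS).
(c)–(e): forbidden (ΔS, ΔJ).
(c)–(f): forbidden (parity, ΔS, ΔL).
(d)–(e): forbidden (parity).
(d)–(f): forbidden (ΔL, ΔJ).
(e)–(f): forbidden (ΔL, ΔJ).
Allowed pairs: 1 of 15.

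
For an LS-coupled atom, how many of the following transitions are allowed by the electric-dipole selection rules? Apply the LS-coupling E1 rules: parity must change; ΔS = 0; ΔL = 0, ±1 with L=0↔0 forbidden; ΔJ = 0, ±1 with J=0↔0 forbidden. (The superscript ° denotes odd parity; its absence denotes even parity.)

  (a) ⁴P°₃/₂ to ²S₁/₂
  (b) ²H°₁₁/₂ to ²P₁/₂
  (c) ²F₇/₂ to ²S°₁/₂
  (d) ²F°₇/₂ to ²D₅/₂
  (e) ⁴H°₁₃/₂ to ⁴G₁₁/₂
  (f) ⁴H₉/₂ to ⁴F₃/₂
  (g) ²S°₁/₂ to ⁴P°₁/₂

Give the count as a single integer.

2

(a) forbidden (ΔS fails)
(b) forbidden (ΔL, ΔJ fail)
(c) forbidden (ΔL, ΔJ fail)
(d) allowed
(e) allowed
(f) forbidden (parity, ΔL, ΔJ fail)
(g) forbidden (parity, ΔS fail)
Total allowed: 2 of 7.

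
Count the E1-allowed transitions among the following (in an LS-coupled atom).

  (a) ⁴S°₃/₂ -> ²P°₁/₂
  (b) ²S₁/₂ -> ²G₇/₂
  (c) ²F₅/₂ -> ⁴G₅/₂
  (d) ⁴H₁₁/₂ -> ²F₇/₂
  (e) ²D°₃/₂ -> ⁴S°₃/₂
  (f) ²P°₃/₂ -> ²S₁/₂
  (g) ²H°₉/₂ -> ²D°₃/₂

1

(a) forbidden (parity, ΔS fail)
(b) forbidden (parity, ΔL, ΔJ fail)
(c) forbidden (parity, ΔS fail)
(d) forbidden (parity, ΔS, ΔL, ΔJ fail)
(e) forbidden (parity, ΔS, ΔL fail)
(f) allowed
(g) forbidden (parity, ΔL, ΔJ fail)
Total allowed: 1 of 7.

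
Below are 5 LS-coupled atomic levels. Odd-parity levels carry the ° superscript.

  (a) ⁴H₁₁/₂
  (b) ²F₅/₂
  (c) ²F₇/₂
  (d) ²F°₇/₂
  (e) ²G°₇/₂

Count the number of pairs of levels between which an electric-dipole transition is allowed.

4

(a)–(b): forbidden (parity, ΔS, ΔL, ΔJ).
(a)–(c): forbidden (parity, ΔS, ΔL, ΔJ).
(a)–(d): forbidden (ΔS, ΔL, ΔJ).
(a)–(e): forbidden (ΔS, ΔJ).
(b)–(c): forbidden (parity).
(b)–(d): allowed.
(b)–(e): allowed.
(c)–(d): allowed.
(c)–(e): allowed.
(d)–(e): forbidden (parity).
Allowed pairs: 4 of 10.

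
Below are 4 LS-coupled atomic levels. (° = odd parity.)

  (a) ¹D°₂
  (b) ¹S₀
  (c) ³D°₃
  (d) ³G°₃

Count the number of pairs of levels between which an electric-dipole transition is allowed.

(a)–(b): forbidden (ΔL, ΔJ).
(a)–(c): forbidden (parity, ΔS).
(a)–(d): forbidden (parity, ΔS, ΔL).
(b)–(c): forbidden (ΔS, ΔL, ΔJ).
(b)–(d): forbidden (ΔS, ΔL, ΔJ).
(c)–(d): forbidden (parity, ΔL).
Allowed pairs: 0 of 6.

0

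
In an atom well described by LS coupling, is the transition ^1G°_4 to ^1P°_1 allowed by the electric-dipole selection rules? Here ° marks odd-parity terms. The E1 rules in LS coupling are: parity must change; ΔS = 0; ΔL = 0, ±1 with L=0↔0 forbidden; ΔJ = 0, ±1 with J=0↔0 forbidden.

forbidden

Parity must change: odd → odd — violated.
ΔS = 0: S: 0 → 0 — satisfied.
ΔL = 0, ±1 (not L=0↔0): L: 4 → 1, ΔL = -3 — violated.
ΔJ = 0, ±1 (not J=0↔0): J: 4 → 1, ΔJ = -3 — violated.
Rule(s) violated: parity, ΔL, ΔJ.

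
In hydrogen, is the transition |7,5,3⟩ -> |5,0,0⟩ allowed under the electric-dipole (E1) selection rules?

Initial l = 5, final l = 0, so Δl = -5. E1 requires Δl = ±1: ✗.
m_l: 3 → 0 (Δm_l = -3). |Δm_l| ≤ 1 ✗.
The transition is electric-dipole forbidden.

forbidden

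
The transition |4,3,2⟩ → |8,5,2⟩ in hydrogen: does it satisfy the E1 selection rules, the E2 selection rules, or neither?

E2

Δl = 5 − 3 = +2; l_i + l_f = 8.
Δm_l = +0.
E1 (Δl = ±1, |Δm_l| ≤ 1): not satisfied.
E2 (Δl = 0,±2, l_i+l_f ≥ 2, |Δm_l| ≤ 2): satisfied.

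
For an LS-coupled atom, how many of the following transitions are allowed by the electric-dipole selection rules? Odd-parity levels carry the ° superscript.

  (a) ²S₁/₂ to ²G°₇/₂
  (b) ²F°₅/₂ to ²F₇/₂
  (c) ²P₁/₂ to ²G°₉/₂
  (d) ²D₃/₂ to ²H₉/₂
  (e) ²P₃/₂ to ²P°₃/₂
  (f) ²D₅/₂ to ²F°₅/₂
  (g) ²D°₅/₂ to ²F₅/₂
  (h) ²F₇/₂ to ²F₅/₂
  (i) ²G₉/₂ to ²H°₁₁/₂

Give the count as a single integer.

5

(a) forbidden (ΔL, ΔJ fail)
(b) allowed
(c) forbidden (ΔL, ΔJ fail)
(d) forbidden (parity, ΔL, ΔJ fail)
(e) allowed
(f) allowed
(g) allowed
(h) forbidden (parity fails)
(i) allowed
Total allowed: 5 of 9.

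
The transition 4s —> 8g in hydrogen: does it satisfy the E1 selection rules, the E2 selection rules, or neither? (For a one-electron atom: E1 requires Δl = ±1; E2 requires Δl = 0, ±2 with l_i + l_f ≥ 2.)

Δl = 4 − 0 = +4; l_i + l_f = 4.
E1 (Δl = ±1): not satisfied.
E2 (Δl = 0,±2, l_i+l_f ≥ 2): not satisfied.

neither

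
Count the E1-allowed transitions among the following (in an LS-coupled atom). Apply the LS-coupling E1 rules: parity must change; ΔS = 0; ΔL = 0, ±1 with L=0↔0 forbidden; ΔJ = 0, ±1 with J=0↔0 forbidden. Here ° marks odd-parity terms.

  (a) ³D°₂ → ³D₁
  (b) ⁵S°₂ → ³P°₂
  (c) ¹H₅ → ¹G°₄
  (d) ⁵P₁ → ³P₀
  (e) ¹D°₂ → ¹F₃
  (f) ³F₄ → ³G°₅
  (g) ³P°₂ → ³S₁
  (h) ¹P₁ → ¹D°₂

6

(a) allowed
(b) forbidden (parity, ΔS fail)
(c) allowed
(d) forbidden (parity, ΔS fail)
(e) allowed
(f) allowed
(g) allowed
(h) allowed
Total allowed: 6 of 8.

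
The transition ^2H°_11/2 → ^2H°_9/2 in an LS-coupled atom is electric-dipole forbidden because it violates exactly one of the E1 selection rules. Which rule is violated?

parity

Reading off the term symbols: S 1/2→1/2, L 5→5, J 11/2→9/2, parity odd→odd.
Parity must change: odd → odd — ✗.
ΔS = 0: S: 1/2 → 1/2 — ✓.
ΔL = 0, ±1 (not L=0↔0): L: 5 → 5, ΔL = +0 — ✓.
ΔJ = 0, ±1 (not J=0↔0): J: 11/2 → 9/2, ΔJ = -1 — ✓.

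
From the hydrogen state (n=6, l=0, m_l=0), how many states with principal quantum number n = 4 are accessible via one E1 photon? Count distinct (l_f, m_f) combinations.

E1 requires Δl = ±1, so l_f ∈ {-1, 1}; with 0 ≤ l_f ≤ n_f−1 = 3, the allowed l_f values are {1}.
For l_f = 1: m_f ∈ {m_i−1, m_i, m_i+1} ∩ [−1, 1] = {-1, 0, 1} → 3 states.
Total: 3.

3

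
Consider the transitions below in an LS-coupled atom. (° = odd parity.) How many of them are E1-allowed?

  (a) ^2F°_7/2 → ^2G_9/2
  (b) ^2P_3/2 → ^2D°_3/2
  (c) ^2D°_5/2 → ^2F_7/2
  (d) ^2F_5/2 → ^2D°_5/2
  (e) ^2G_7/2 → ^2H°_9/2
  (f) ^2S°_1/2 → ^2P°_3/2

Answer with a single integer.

(a) allowed
(b) allowed
(c) allowed
(d) allowed
(e) allowed
(f) forbidden (parity fails)
Total allowed: 5 of 6.

5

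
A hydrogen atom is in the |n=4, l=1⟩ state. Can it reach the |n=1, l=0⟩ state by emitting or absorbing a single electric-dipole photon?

allowed

Initial l = 1, final l = 0, so Δl = -1. E1 requires Δl = ±1: ok.
All E1 selection rules are satisfied.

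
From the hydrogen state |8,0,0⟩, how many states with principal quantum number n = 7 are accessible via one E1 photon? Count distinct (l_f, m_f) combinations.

3

E1 requires Δl = ±1, so l_f ∈ {-1, 1}; with 0 ≤ l_f ≤ n_f−1 = 6, the allowed l_f values are {1}.
For l_f = 1: m_f ∈ {m_i−1, m_i, m_i+1} ∩ [−1, 1] = {-1, 0, 1} → 3 states.
Total: 3.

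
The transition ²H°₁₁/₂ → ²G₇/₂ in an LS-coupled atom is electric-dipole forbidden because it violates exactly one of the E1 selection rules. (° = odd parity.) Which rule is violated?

the ΔJ = 0, ±1 rule

Reading off the term symbols: S 1/2→1/2, L 5→4, J 11/2→7/2, parity odd→even.
Parity must change: odd → even — passes.
ΔS = 0: S: 1/2 → 1/2 — passes.
ΔL = 0, ±1 (not L=0↔0): L: 5 → 4, ΔL = -1 — passes.
ΔJ = 0, ±1 (not J=0↔0): J: 11/2 → 7/2, ΔJ = -2 — fails.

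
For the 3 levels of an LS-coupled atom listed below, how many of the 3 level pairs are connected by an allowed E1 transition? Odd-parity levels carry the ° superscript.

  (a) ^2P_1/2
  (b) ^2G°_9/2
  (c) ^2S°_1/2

1

(a)–(b): forbidden (ΔL, ΔJ).
(a)–(c): allowed.
(b)–(c): forbidden (parity, ΔL, ΔJ).
Allowed pairs: 1 of 3.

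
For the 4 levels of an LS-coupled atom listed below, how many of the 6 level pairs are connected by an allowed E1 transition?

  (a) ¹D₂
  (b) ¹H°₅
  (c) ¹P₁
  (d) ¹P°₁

(a)–(b): forbidden (ΔL, ΔJ).
(a)–(c): forbidden (parity).
(a)–(d): allowed.
(b)–(c): forbidden (ΔL, ΔJ).
(b)–(d): forbidden (parity, ΔL, ΔJ).
(c)–(d): allowed.
Allowed pairs: 2 of 6.

2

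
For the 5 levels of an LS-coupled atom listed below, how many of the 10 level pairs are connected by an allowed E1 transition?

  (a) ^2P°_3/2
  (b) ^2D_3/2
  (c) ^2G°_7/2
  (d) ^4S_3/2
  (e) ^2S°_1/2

(a)–(b): allowed.
(a)–(c): forbidden (parity, ΔL, ΔJ).
(a)–(d): forbidden (ΔS).
(a)–(e): forbidden (parity).
(b)–(c): forbidden (ΔL, ΔJ).
(b)–(d): forbidden (parity, ΔS, ΔL).
(b)–(e): forbidden (ΔL).
(c)–(d): forbidden (ΔS, ΔL, ΔJ).
(c)–(e): forbidden (parity, ΔL, ΔJ).
(d)–(e): forbidden (ΔS, ΔL).
Allowed pairs: 1 of 10.

1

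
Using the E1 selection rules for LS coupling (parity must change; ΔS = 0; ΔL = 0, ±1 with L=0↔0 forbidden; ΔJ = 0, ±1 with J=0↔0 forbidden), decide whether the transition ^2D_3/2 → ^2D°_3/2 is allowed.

allowed

Parity must change: even → odd — satisfied.
ΔS = 0: S: 1/2 → 1/2 — satisfied.
ΔL = 0, ±1 (not L=0↔0): L: 2 → 2, ΔL = +0 — satisfied.
ΔJ = 0, ±1 (not J=0↔0): J: 3/2 → 3/2, ΔJ = +0 — satisfied.
All four E1 rules are satisfied.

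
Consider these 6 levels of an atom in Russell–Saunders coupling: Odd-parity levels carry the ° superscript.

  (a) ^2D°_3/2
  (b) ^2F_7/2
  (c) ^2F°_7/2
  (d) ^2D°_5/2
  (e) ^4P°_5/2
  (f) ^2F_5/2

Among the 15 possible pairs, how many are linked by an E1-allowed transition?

5

(a)–(b): forbidden (ΔJ).
(a)–(c): forbidden (parity, ΔJ).
(a)–(d): forbidden (parity).
(a)–(e): forbidden (parity, ΔS).
(a)–(f): allowed.
(b)–(c): allowed.
(b)–(d): allowed.
(b)–(e): forbidden (ΔS, ΔL).
(b)–(f): forbidden (parity).
(c)–(d): forbidden (parity).
(c)–(e): forbidden (parity, ΔS, ΔL).
(c)–(f): allowed.
(d)–(e): forbidden (parity, ΔS).
(d)–(f): allowed.
(e)–(f): forbidden (ΔS, ΔL).
Allowed pairs: 5 of 15.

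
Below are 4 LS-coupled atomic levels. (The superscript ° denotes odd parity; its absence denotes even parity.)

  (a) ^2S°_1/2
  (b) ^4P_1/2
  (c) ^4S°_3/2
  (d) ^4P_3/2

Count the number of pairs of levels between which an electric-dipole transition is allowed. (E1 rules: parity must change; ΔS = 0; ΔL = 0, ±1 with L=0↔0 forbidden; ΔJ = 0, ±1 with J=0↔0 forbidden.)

2

(a)–(b): forbidden (ΔS).
(a)–(c): forbidden (parity, ΔS, ΔL).
(a)–(d): forbidden (ΔS).
(b)–(c): allowed.
(b)–(d): forbidden (parity).
(c)–(d): allowed.
Allowed pairs: 2 of 6.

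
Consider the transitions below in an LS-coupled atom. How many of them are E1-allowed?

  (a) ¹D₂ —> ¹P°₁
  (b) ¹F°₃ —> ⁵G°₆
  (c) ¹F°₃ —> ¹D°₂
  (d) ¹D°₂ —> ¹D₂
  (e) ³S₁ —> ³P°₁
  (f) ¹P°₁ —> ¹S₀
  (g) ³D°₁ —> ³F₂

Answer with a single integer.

(a) allowed
(b) forbidden (parity, ΔS, ΔJ fail)
(c) forbidden (parity fails)
(d) allowed
(e) allowed
(f) allowed
(g) allowed
Total allowed: 5 of 7.

5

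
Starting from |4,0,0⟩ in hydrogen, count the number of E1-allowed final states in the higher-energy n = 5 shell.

E1 requires Δl = ±1, so l_f ∈ {-1, 1}; with 0 ≤ l_f ≤ n_f−1 = 4, the allowed l_f values are {1}.
For l_f = 1: m_f ∈ {m_i−1, m_i, m_i+1} ∩ [−1, 1] = {-1, 0, 1} → 3 states.
Total: 3.

3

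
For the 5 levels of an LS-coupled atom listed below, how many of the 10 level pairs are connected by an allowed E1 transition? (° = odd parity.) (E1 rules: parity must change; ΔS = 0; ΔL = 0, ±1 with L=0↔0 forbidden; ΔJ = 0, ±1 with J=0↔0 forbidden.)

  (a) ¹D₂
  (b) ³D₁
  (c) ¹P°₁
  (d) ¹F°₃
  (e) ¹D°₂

(a)–(b): forbidden (parity, ΔS).
(a)–(c): allowed.
(a)–(d): allowed.
(a)–(e): allowed.
(b)–(c): forbidden (ΔS).
(b)–(d): forbidden (ΔS, ΔJ).
(b)–(e): forbidden (ΔS).
(c)–(d): forbidden (parity, ΔL, ΔJ).
(c)–(e): forbidden (parity).
(d)–(e): forbidden (parity).
Allowed pairs: 3 of 10.

3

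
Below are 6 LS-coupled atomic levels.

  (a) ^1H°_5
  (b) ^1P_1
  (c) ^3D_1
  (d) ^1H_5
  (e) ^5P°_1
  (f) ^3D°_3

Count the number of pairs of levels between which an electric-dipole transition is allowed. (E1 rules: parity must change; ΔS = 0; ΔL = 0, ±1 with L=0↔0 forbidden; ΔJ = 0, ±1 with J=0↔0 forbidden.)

(a)–(b): forbidden (ΔL, ΔJ).
(a)–(c): forbidden (ΔS, ΔL, ΔJ).
(a)–(d): allowed.
(a)–(e): forbidden (parity, ΔS, ΔL, ΔJ).
(a)–(f): forbidden (parity, ΔS, ΔL, ΔJ).
(b)–(c): forbidden (parity, ΔS).
(b)–(d): forbidden (parity, ΔL, ΔJ).
(b)–(e): forbidden (ΔS).
(b)–(f): forbidden (ΔS, ΔJ).
(c)–(d): forbidden (parity, ΔS, ΔL, ΔJ).
(c)–(e): forbidden (ΔS).
(c)–(f): forbidden (ΔJ).
(d)–(e): forbidden (ΔS, ΔL, ΔJ).
(d)–(f): forbidden (ΔS, ΔL, ΔJ).
(e)–(f): forbidden (parity, ΔS, ΔJ).
Allowed pairs: 1 of 15.

1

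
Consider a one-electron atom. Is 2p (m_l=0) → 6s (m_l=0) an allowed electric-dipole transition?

allowed

Δl = 0 − 1 = -1; the E1 rule Δl = ±1 is satisfied.
Δm_l = 0 − (0) = +0. E1 requires Δm_l = 0, ±1: satisfied.
All E1 selection rules are satisfied.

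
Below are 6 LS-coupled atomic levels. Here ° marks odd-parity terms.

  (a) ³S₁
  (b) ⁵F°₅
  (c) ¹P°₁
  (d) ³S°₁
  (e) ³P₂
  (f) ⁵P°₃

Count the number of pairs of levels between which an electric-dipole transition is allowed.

(a)–(b): forbidden (ΔS, ΔL, ΔJ).
(a)–(c): forbidden (ΔS).
(a)–(d): forbidden (ΔL).
(a)–(e): forbidden (parity).
(a)–(f): forbidden (ΔS, ΔJ).
(b)–(c): forbidden (parity, ΔS, ΔL, ΔJ).
(b)–(d): forbidden (parity, ΔS, ΔL, ΔJ).
(b)–(e): forbidden (ΔS, ΔL, ΔJ).
(b)–(f): forbidden (parity, ΔL, ΔJ).
(c)–(d): forbidden (parity, ΔS).
(c)–(e): forbidden (ΔS).
(c)–(f): forbidden (parity, ΔS, ΔJ).
(d)–(e): allowed.
(d)–(f): forbidden (parity, ΔS, ΔJ).
(e)–(f): forbidden (ΔS).
Allowed pairs: 1 of 15.

1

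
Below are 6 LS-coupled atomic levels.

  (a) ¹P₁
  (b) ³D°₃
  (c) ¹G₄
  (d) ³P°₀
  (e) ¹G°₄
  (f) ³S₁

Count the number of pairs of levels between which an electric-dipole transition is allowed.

2

(a)–(b): forbidden (ΔS, ΔJ).
(a)–(c): forbidden (parity, ΔL, ΔJ).
(a)–(d): forbidden (ΔS).
(a)–(e): forbidden (ΔL, ΔJ).
(a)–(f): forbidden (parity, ΔS).
(b)–(c): forbidden (ΔS, ΔL).
(b)–(d): forbidden (parity, ΔJ).
(b)–(e): forbidden (parity, ΔS, ΔL).
(b)–(f): forbidden (ΔL, ΔJ).
(c)–(d): forbidden (ΔS, ΔL, ΔJ).
(c)–(e): allowed.
(c)–(f): forbidden (parity, ΔS, ΔL, ΔJ).
(d)–(e): forbidden (parity, ΔS, ΔL, ΔJ).
(d)–(f): allowed.
(e)–(f): forbidden (ΔS, ΔL, ΔJ).
Allowed pairs: 2 of 15.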